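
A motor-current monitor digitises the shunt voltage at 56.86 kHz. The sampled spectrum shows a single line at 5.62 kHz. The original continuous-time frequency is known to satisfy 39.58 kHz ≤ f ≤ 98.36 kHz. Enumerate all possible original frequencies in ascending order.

51.24 kHz, 62.48 kHz

Frequencies that alias to 5.62 kHz are k·fs ± 5.62 kHz for integer k ≥ 0.
k=0: 5.62 kHz.
k=1: 51.24 kHz, 62.48 kHz.
k=2: 108.1 kHz, 119.34 kHz.
Within [39.58 kHz, 98.36 kHz]: 51.24 kHz, 62.48 kHz.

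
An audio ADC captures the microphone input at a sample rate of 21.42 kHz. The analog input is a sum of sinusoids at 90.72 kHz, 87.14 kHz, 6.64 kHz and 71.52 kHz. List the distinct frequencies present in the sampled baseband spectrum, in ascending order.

1.46 kHz, 5.04 kHz, 6.64 kHz, 7.26 kHz

fs/2 = 10.71 kHz.
90.72 kHz mod fs = 5.04 kHz.
5.04 kHz ≤ fs/2 = 10.71 kHz, appears at 5.04 kHz.
87.14 kHz mod fs = 1.46 kHz.
1.46 kHz ≤ fs/2 = 10.71 kHz, appears at 1.46 kHz.
6.64 kHz ≤ fs/2 = 10.71 kHz, passes unchanged.
71.52 kHz mod fs = 7.26 kHz.
7.26 kHz ≤ fs/2 = 10.71 kHz, appears at 7.26 kHz.
Distinct values: {1.46 kHz, 5.04 kHz, 6.64 kHz, 7.26 kHz}.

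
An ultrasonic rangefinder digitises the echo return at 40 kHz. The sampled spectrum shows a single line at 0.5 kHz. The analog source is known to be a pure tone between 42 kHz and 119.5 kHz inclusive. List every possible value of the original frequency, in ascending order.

79.5 kHz, 80.5 kHz, 119.5 kHz

Frequencies that alias to 0.5 kHz are k·fs ± 0.5 kHz for integer k ≥ 0.
k=0: 0.5 kHz.
k=1: 39.5 kHz, 40.5 kHz.
k=2: 79.5 kHz, 80.5 kHz.
k=3: 119.5 kHz, 120.5 kHz.
k=4: 159.5 kHz, 160.5 kHz.
Within [42 kHz, 119.5 kHz]: 79.5 kHz, 80.5 kHz, 119.5 kHz.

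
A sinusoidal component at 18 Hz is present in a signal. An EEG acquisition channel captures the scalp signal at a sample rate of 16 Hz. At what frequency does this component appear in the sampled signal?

18 Hz mod fs = 2 Hz.
2 Hz ≤ fs/2 = 8 Hz, appears at 2 Hz.

2 Hz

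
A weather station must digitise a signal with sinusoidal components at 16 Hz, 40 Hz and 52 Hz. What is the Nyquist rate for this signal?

104 Hz

Highest-frequency component: 52 Hz.
Nyquist rate = 2 × 52 Hz = 104 Hz.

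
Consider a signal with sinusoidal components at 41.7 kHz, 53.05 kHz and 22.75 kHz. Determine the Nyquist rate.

Highest-frequency component: 53.05 kHz.
Nyquist rate = 2 × 53.05 kHz = 106.1 kHz.

106.1 kHz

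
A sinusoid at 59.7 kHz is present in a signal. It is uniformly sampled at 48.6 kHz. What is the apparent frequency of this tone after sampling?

59.7 kHz mod fs = 11.1 kHz.
11.1 kHz ≤ fs/2 = 24.3 kHz, appears at 11.1 kHz.

11.1 kHz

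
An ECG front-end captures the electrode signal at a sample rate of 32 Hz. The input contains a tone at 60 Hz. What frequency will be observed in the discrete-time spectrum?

60 Hz mod fs = 28 Hz.
28 Hz > fs/2 = 16 Hz, folds to fs − 28 Hz = 4 Hz.

4 Hz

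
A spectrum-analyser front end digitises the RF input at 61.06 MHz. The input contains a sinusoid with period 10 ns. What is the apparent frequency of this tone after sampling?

T = 10 ns → f = 1/T = 100 MHz.
100 MHz mod fs = 38.94 MHz.
38.94 MHz > fs/2 = 30.53 MHz, folds to fs − 38.94 MHz = 22.12 MHz.

22.12 MHz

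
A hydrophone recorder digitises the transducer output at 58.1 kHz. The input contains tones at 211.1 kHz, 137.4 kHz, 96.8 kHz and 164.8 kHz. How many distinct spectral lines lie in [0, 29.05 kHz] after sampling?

fs/2 = 29.05 kHz.
211.1 kHz mod fs = 36.8 kHz.
36.8 kHz > fs/2 = 29.05 kHz, folds to fs − 36.8 kHz = 21.3 kHz.
137.4 kHz mod fs = 21.2 kHz.
21.2 kHz ≤ fs/2 = 29.05 kHz, appears at 21.2 kHz.
96.8 kHz mod fs = 38.7 kHz.
38.7 kHz > fs/2 = 29.05 kHz, folds to fs − 38.7 kHz = 19.4 kHz.
164.8 kHz mod fs = 48.6 kHz.
48.6 kHz > fs/2 = 29.05 kHz, folds to fs − 48.6 kHz = 9.5 kHz.
Distinct values: {9.5 kHz, 19.4 kHz, 21.2 kHz, 21.3 kHz} → 4.

4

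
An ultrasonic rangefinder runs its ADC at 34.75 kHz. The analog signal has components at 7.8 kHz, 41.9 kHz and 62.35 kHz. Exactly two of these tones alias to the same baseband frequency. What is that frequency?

7.15 kHz

fs/2 = 17.375 kHz.
7.8 kHz ≤ fs/2 = 17.375 kHz, passes unchanged.
41.9 kHz mod fs = 7.15 kHz.
7.15 kHz ≤ fs/2 = 17.375 kHz, appears at 7.15 kHz.
62.35 kHz mod fs = 27.6 kHz.
27.6 kHz > fs/2 = 17.375 kHz, folds to fs − 27.6 kHz = 7.15 kHz.
41.9 kHz and 62.35 kHz both map to 7.15 kHz.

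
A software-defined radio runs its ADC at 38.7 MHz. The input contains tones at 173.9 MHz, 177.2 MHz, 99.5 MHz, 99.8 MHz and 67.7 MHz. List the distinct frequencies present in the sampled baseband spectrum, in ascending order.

fs/2 = 19.35 MHz.
173.9 MHz mod fs = 19.1 MHz.
19.1 MHz ≤ fs/2 = 19.35 MHz, appears at 19.1 MHz.
177.2 MHz mod fs = 22.4 MHz.
22.4 MHz > fs/2 = 19.35 MHz, folds to fs − 22.4 MHz = 16.3 MHz.
99.5 MHz mod fs = 22.1 MHz.
22.1 MHz > fs/2 = 19.35 MHz, folds to fs − 22.1 MHz = 16.6 MHz.
99.8 MHz mod fs = 22.4 MHz.
22.4 MHz > fs/2 = 19.35 MHz, folds to fs − 22.4 MHz = 16.3 MHz.
67.7 MHz mod fs = 29 MHz.
29 MHz > fs/2 = 19.35 MHz, folds to fs − 29 MHz = 9.7 MHz.
Distinct values: {9.7 MHz, 16.3 MHz, 16.6 MHz, 19.1 MHz}.

9.7 MHz, 16.3 MHz, 16.6 MHz, 19.1 MHz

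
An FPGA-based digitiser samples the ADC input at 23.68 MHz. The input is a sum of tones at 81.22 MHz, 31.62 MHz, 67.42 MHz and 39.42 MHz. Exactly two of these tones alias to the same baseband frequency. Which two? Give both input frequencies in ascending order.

31.62 MHz, 39.42 MHz

fs/2 = 11.84 MHz.
81.22 MHz mod fs = 10.18 MHz.
10.18 MHz ≤ fs/2 = 11.84 MHz, appears at 10.18 MHz.
31.62 MHz mod fs = 7.94 MHz.
7.94 MHz ≤ fs/2 = 11.84 MHz, appears at 7.94 MHz.
67.42 MHz mod fs = 20.06 MHz.
20.06 MHz > fs/2 = 11.84 MHz, folds to fs − 20.06 MHz = 3.62 MHz.
39.42 MHz mod fs = 15.74 MHz.
15.74 MHz > fs/2 = 11.84 MHz, folds to fs − 15.74 MHz = 7.94 MHz.
31.62 MHz and 39.42 MHz both map to 7.94 MHz.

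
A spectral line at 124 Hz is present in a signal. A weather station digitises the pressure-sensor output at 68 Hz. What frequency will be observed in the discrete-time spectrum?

124 Hz mod fs = 56 Hz.
56 Hz > fs/2 = 34 Hz, folds to fs − 56 Hz = 12 Hz.

12 Hz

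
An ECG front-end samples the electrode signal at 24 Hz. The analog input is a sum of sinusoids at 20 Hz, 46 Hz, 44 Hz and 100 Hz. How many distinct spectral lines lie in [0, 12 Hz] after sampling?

fs/2 = 12 Hz.
20 Hz > fs/2 = 12 Hz, folds to fs − 20 Hz = 4 Hz.
46 Hz mod fs = 22 Hz.
22 Hz > fs/2 = 12 Hz, folds to fs − 22 Hz = 2 Hz.
44 Hz mod fs = 20 Hz.
20 Hz > fs/2 = 12 Hz, folds to fs − 20 Hz = 4 Hz.
100 Hz mod fs = 4 Hz.
4 Hz ≤ fs/2 = 12 Hz, appears at 4 Hz.
Distinct values: {2 Hz, 4 Hz} → 2.

2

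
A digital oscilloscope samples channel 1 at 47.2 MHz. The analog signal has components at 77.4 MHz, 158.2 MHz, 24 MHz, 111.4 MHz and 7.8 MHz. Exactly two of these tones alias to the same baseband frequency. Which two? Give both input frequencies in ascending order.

77.4 MHz, 111.4 MHz

fs/2 = 23.6 MHz.
77.4 MHz mod fs = 30.2 MHz.
30.2 MHz > fs/2 = 23.6 MHz, folds to fs − 30.2 MHz = 17 MHz.
158.2 MHz mod fs = 16.6 MHz.
16.6 MHz ≤ fs/2 = 23.6 MHz, appears at 16.6 MHz.
24 MHz > fs/2 = 23.6 MHz, folds to fs − 24 MHz = 23.2 MHz.
111.4 MHz mod fs = 17 MHz.
17 MHz ≤ fs/2 = 23.6 MHz, appears at 17 MHz.
7.8 MHz ≤ fs/2 = 23.6 MHz, passes unchanged.
77.4 MHz and 111.4 MHz both map to 17 MHz.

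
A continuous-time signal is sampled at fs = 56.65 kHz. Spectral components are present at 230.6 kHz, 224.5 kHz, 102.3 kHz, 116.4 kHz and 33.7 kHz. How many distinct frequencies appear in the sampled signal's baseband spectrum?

5

fs/2 = 28.325 kHz.
230.6 kHz mod fs = 4 kHz.
4 kHz ≤ fs/2 = 28.325 kHz, appears at 4 kHz.
224.5 kHz mod fs = 54.55 kHz.
54.55 kHz > fs/2 = 28.325 kHz, folds to fs − 54.55 kHz = 2.1 kHz.
102.3 kHz mod fs = 45.65 kHz.
45.65 kHz > fs/2 = 28.325 kHz, folds to fs − 45.65 kHz = 11 kHz.
116.4 kHz mod fs = 3.1 kHz.
3.1 kHz ≤ fs/2 = 28.325 kHz, appears at 3.1 kHz.
33.7 kHz > fs/2 = 28.325 kHz, folds to fs − 33.7 kHz = 22.95 kHz.
Distinct values: {2.1 kHz, 3.1 kHz, 4 kHz, 11 kHz, 22.95 kHz} → 5.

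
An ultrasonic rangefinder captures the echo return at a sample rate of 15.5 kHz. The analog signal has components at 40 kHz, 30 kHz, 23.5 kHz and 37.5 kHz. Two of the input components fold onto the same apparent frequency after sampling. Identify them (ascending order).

37.5 kHz, 40 kHz

fs/2 = 7.75 kHz.
40 kHz mod fs = 9 kHz.
9 kHz > fs/2 = 7.75 kHz, folds to fs − 9 kHz = 6.5 kHz.
30 kHz mod fs = 14.5 kHz.
14.5 kHz > fs/2 = 7.75 kHz, folds to fs − 14.5 kHz = 1 kHz.
23.5 kHz mod fs = 8 kHz.
8 kHz > fs/2 = 7.75 kHz, folds to fs − 8 kHz = 7.5 kHz.
37.5 kHz mod fs = 6.5 kHz.
6.5 kHz ≤ fs/2 = 7.75 kHz, appears at 6.5 kHz.
37.5 kHz and 40 kHz both map to 6.5 kHz.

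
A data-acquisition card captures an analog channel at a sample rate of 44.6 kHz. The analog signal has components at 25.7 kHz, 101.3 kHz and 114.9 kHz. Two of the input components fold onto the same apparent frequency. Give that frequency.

fs/2 = 22.3 kHz.
25.7 kHz > fs/2 = 22.3 kHz, folds to fs − 25.7 kHz = 18.9 kHz.
101.3 kHz mod fs = 12.1 kHz.
12.1 kHz ≤ fs/2 = 22.3 kHz, appears at 12.1 kHz.
114.9 kHz mod fs = 25.7 kHz.
25.7 kHz > fs/2 = 22.3 kHz, folds to fs − 25.7 kHz = 18.9 kHz.
25.7 kHz and 114.9 kHz both map to 18.9 kHz.

18.9 kHz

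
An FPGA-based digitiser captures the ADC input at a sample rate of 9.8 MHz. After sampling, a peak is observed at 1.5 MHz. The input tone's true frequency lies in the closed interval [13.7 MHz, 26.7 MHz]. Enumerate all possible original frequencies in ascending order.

Frequencies that alias to 1.5 MHz are k·fs ± 1.5 MHz for integer k ≥ 0.
k=0: 1.5 MHz.
k=1: 8.3 MHz, 11.3 MHz.
k=2: 18.1 MHz, 21.1 MHz.
k=3: 27.9 MHz, 30.9 MHz.
Within [13.7 MHz, 26.7 MHz]: 18.1 MHz, 21.1 MHz.

18.1 MHz, 21.1 MHz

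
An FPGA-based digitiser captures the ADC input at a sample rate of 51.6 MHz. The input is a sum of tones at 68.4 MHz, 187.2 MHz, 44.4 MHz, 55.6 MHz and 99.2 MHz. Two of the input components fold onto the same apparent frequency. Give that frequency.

fs/2 = 25.8 MHz.
68.4 MHz mod fs = 16.8 MHz.
16.8 MHz ≤ fs/2 = 25.8 MHz, appears at 16.8 MHz.
187.2 MHz mod fs = 32.4 MHz.
32.4 MHz > fs/2 = 25.8 MHz, folds to fs − 32.4 MHz = 19.2 MHz.
44.4 MHz > fs/2 = 25.8 MHz, folds to fs − 44.4 MHz = 7.2 MHz.
55.6 MHz mod fs = 4 MHz.
4 MHz ≤ fs/2 = 25.8 MHz, appears at 4 MHz.
99.2 MHz mod fs = 47.6 MHz.
47.6 MHz > fs/2 = 25.8 MHz, folds to fs − 47.6 MHz = 4 MHz.
55.6 MHz and 99.2 MHz both map to 4 MHz.

4 MHz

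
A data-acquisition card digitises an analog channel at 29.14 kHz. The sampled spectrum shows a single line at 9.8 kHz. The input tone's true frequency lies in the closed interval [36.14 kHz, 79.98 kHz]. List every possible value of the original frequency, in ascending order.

38.94 kHz, 48.48 kHz, 68.08 kHz, 77.62 kHz

Frequencies that alias to 9.8 kHz are k·fs ± 9.8 kHz for integer k ≥ 0.
k=0: 9.8 kHz.
k=1: 19.34 kHz, 38.94 kHz.
k=2: 48.48 kHz, 68.08 kHz.
k=3: 77.62 kHz, 97.22 kHz.
k=4: 106.76 kHz, 126.36 kHz.
Within [36.14 kHz, 79.98 kHz]: 38.94 kHz, 48.48 kHz, 68.08 kHz, 77.62 kHz.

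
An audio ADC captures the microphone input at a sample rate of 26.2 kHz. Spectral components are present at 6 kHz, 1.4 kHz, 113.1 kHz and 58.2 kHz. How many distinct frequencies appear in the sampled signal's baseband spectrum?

4

fs/2 = 13.1 kHz.
6 kHz ≤ fs/2 = 13.1 kHz, passes unchanged.
1.4 kHz ≤ fs/2 = 13.1 kHz, passes unchanged.
113.1 kHz mod fs = 8.3 kHz.
8.3 kHz ≤ fs/2 = 13.1 kHz, appears at 8.3 kHz.
58.2 kHz mod fs = 5.8 kHz.
5.8 kHz ≤ fs/2 = 13.1 kHz, appears at 5.8 kHz.
Distinct values: {1.4 kHz, 5.8 kHz, 6 kHz, 8.3 kHz} → 4.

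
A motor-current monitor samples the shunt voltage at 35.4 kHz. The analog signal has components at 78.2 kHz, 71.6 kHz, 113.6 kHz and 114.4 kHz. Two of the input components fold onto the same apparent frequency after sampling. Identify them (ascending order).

fs/2 = 17.7 kHz.
78.2 kHz mod fs = 7.4 kHz.
7.4 kHz ≤ fs/2 = 17.7 kHz, appears at 7.4 kHz.
71.6 kHz mod fs = 0.8 kHz.
0.8 kHz ≤ fs/2 = 17.7 kHz, appears at 0.8 kHz.
113.6 kHz mod fs = 7.4 kHz.
7.4 kHz ≤ fs/2 = 17.7 kHz, appears at 7.4 kHz.
114.4 kHz mod fs = 8.2 kHz.
8.2 kHz ≤ fs/2 = 17.7 kHz, appears at 8.2 kHz.
78.2 kHz and 113.6 kHz both map to 7.4 kHz.

78.2 kHz, 113.6 kHz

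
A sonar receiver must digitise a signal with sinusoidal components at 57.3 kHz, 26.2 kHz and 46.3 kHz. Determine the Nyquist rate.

Highest-frequency component: 57.3 kHz.
Nyquist rate = 2 × 57.3 kHz = 114.6 kHz.

114.6 kHz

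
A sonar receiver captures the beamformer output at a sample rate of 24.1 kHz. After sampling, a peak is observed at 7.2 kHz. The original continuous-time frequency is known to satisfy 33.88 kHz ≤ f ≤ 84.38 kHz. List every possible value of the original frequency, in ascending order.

Frequencies that alias to 7.2 kHz are k·fs ± 7.2 kHz for integer k ≥ 0.
k=0: 7.2 kHz.
k=1: 16.9 kHz, 31.3 kHz.
k=2: 41 kHz, 55.4 kHz.
k=3: 65.1 kHz, 79.5 kHz.
k=4: 89.2 kHz, 103.6 kHz.
Within [33.88 kHz, 84.38 kHz]: 41 kHz, 55.4 kHz, 65.1 kHz, 79.5 kHz.

41 kHz, 55.4 kHz, 65.1 kHz, 79.5 kHz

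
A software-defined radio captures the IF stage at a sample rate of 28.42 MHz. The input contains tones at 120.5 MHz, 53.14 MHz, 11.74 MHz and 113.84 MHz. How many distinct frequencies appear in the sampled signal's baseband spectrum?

4

fs/2 = 14.21 MHz.
120.5 MHz mod fs = 6.82 MHz.
6.82 MHz ≤ fs/2 = 14.21 MHz, appears at 6.82 MHz.
53.14 MHz mod fs = 24.72 MHz.
24.72 MHz > fs/2 = 14.21 MHz, folds to fs − 24.72 MHz = 3.7 MHz.
11.74 MHz ≤ fs/2 = 14.21 MHz, passes unchanged.
113.84 MHz mod fs = 0.16 MHz.
0.16 MHz ≤ fs/2 = 14.21 MHz, appears at 0.16 MHz.
Distinct values: {0.16 MHz, 3.7 MHz, 6.82 MHz, 11.74 MHz} → 4.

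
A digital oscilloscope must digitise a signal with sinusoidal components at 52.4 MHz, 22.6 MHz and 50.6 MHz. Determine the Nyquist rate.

Highest-frequency component: 52.4 MHz.
Nyquist rate = 2 × 52.4 MHz = 104.8 MHz.

104.8 MHz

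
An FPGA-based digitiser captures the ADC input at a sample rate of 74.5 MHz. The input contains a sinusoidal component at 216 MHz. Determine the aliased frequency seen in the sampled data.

7.5 MHz

216 MHz mod fs = 67 MHz.
67 MHz > fs/2 = 37.25 MHz, folds to fs − 67 MHz = 7.5 MHz.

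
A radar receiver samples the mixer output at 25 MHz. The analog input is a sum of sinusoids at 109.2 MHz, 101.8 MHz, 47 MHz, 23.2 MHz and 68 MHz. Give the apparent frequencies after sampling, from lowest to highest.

fs/2 = 12.5 MHz.
109.2 MHz mod fs = 9.2 MHz.
9.2 MHz ≤ fs/2 = 12.5 MHz, appears at 9.2 MHz.
101.8 MHz mod fs = 1.8 MHz.
1.8 MHz ≤ fs/2 = 12.5 MHz, appears at 1.8 MHz.
47 MHz mod fs = 22 MHz.
22 MHz > fs/2 = 12.5 MHz, folds to fs − 22 MHz = 3 MHz.
23.2 MHz > fs/2 = 12.5 MHz, folds to fs − 23.2 MHz = 1.8 MHz.
68 MHz mod fs = 18 MHz.
18 MHz > fs/2 = 12.5 MHz, folds to fs − 18 MHz = 7 MHz.
Distinct values: {1.8 MHz, 3 MHz, 7 MHz, 9.2 MHz}.

1.8 MHz, 3 MHz, 7 MHz, 9.2 MHz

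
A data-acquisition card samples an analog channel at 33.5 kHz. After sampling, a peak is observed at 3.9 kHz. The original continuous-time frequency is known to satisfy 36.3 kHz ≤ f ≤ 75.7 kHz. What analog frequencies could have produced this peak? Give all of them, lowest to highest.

Frequencies that alias to 3.9 kHz are k·fs ± 3.9 kHz for integer k ≥ 0.
k=0: 3.9 kHz.
k=1: 29.6 kHz, 37.4 kHz.
k=2: 63.1 kHz, 70.9 kHz.
k=3: 96.6 kHz, 104.4 kHz.
Within [36.3 kHz, 75.7 kHz]: 37.4 kHz, 63.1 kHz, 70.9 kHz.

37.4 kHz, 63.1 kHz, 70.9 kHz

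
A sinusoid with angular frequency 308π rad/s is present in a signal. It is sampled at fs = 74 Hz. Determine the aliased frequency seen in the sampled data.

ω = 308π rad/s → f = ω/(2π) = 154 Hz.
154 Hz mod fs = 6 Hz.
6 Hz ≤ fs/2 = 37 Hz, appears at 6 Hz.

6 Hz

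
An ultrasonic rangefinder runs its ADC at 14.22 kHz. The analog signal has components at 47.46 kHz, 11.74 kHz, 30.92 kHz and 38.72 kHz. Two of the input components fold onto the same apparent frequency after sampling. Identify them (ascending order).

fs/2 = 7.11 kHz.
47.46 kHz mod fs = 4.8 kHz.
4.8 kHz ≤ fs/2 = 7.11 kHz, appears at 4.8 kHz.
11.74 kHz > fs/2 = 7.11 kHz, folds to fs − 11.74 kHz = 2.48 kHz.
30.92 kHz mod fs = 2.48 kHz.
2.48 kHz ≤ fs/2 = 7.11 kHz, appears at 2.48 kHz.
38.72 kHz mod fs = 10.28 kHz.
10.28 kHz > fs/2 = 7.11 kHz, folds to fs − 10.28 kHz = 3.94 kHz.
11.74 kHz and 30.92 kHz both map to 2.48 kHz.

11.74 kHz, 30.92 kHz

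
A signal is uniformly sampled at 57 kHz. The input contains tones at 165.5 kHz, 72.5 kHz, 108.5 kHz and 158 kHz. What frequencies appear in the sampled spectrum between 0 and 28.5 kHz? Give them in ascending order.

fs/2 = 28.5 kHz.
165.5 kHz mod fs = 51.5 kHz.
51.5 kHz > fs/2 = 28.5 kHz, folds to fs − 51.5 kHz = 5.5 kHz.
72.5 kHz mod fs = 15.5 kHz.
15.5 kHz ≤ fs/2 = 28.5 kHz, appears at 15.5 kHz.
108.5 kHz mod fs = 51.5 kHz.
51.5 kHz > fs/2 = 28.5 kHz, folds to fs − 51.5 kHz = 5.5 kHz.
158 kHz mod fs = 44 kHz.
44 kHz > fs/2 = 28.5 kHz, folds to fs − 44 kHz = 13 kHz.
Distinct values: {5.5 kHz, 13 kHz, 15.5 kHz}.

5.5 kHz, 13 kHz, 15.5 kHz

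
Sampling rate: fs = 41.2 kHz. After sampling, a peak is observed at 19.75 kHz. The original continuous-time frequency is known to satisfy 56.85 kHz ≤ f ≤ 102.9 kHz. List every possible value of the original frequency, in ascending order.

Frequencies that alias to 19.75 kHz are k·fs ± 19.75 kHz for integer k ≥ 0.
k=0: 19.75 kHz.
k=1: 21.45 kHz, 60.95 kHz.
k=2: 62.65 kHz, 102.15 kHz.
k=3: 103.85 kHz, 143.35 kHz.
Within [56.85 kHz, 102.9 kHz]: 60.95 kHz, 62.65 kHz, 102.15 kHz.

60.95 kHz, 62.65 kHz, 102.15 kHz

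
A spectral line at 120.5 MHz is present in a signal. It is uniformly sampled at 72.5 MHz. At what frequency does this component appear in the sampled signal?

24.5 MHz

120.5 MHz mod fs = 48 MHz.
48 MHz > fs/2 = 36.25 MHz, folds to fs − 48 MHz = 24.5 MHz.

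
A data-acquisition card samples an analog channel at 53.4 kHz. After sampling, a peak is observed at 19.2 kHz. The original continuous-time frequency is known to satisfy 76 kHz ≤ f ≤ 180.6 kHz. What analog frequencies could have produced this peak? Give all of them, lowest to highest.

Frequencies that alias to 19.2 kHz are k·fs ± 19.2 kHz for integer k ≥ 0.
k=0: 19.2 kHz.
k=1: 34.2 kHz, 72.6 kHz.
k=2: 87.6 kHz, 126 kHz.
k=3: 141 kHz, 179.4 kHz.
k=4: 194.4 kHz, 232.8 kHz.
Within [76 kHz, 180.6 kHz]: 87.6 kHz, 126 kHz, 141 kHz, 179.4 kHz.

87.6 kHz, 126 kHz, 141 kHz, 179.4 kHz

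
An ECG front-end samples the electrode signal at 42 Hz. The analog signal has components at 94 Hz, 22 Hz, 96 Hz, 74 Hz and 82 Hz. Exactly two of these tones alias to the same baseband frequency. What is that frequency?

fs/2 = 21 Hz.
94 Hz mod fs = 10 Hz.
10 Hz ≤ fs/2 = 21 Hz, appears at 10 Hz.
22 Hz > fs/2 = 21 Hz, folds to fs − 22 Hz = 20 Hz.
96 Hz mod fs = 12 Hz.
12 Hz ≤ fs/2 = 21 Hz, appears at 12 Hz.
74 Hz mod fs = 32 Hz.
32 Hz > fs/2 = 21 Hz, folds to fs − 32 Hz = 10 Hz.
82 Hz mod fs = 40 Hz.
40 Hz > fs/2 = 21 Hz, folds to fs − 40 Hz = 2 Hz.
74 Hz and 94 Hz both map to 10 Hz.

10 Hz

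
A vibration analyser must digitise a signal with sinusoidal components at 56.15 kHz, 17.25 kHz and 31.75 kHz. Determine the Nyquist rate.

112.3 kHz

Highest-frequency component: 56.15 kHz.
Nyquist rate = 2 × 56.15 kHz = 112.3 kHz.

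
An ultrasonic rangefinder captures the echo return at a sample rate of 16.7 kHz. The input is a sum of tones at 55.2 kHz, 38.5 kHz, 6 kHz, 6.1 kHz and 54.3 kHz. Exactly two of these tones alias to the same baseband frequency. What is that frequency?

fs/2 = 8.35 kHz.
55.2 kHz mod fs = 5.1 kHz.
5.1 kHz ≤ fs/2 = 8.35 kHz, appears at 5.1 kHz.
38.5 kHz mod fs = 5.1 kHz.
5.1 kHz ≤ fs/2 = 8.35 kHz, appears at 5.1 kHz.
6 kHz ≤ fs/2 = 8.35 kHz, passes unchanged.
6.1 kHz ≤ fs/2 = 8.35 kHz, passes unchanged.
54.3 kHz mod fs = 4.2 kHz.
4.2 kHz ≤ fs/2 = 8.35 kHz, appears at 4.2 kHz.
38.5 kHz and 55.2 kHz both map to 5.1 kHz.

5.1 kHz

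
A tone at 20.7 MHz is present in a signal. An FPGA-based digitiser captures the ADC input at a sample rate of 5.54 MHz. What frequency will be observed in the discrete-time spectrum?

20.7 MHz mod fs = 4.08 MHz.
4.08 MHz > fs/2 = 2.77 MHz, folds to fs − 4.08 MHz = 1.46 MHz.

1.46 MHz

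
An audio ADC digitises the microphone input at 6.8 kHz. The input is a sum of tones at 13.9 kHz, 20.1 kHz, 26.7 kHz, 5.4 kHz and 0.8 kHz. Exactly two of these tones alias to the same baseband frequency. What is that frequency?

fs/2 = 3.4 kHz.
13.9 kHz mod fs = 0.3 kHz.
0.3 kHz ≤ fs/2 = 3.4 kHz, appears at 0.3 kHz.
20.1 kHz mod fs = 6.5 kHz.
6.5 kHz > fs/2 = 3.4 kHz, folds to fs − 6.5 kHz = 0.3 kHz.
26.7 kHz mod fs = 6.3 kHz.
6.3 kHz > fs/2 = 3.4 kHz, folds to fs − 6.3 kHz = 0.5 kHz.
5.4 kHz > fs/2 = 3.4 kHz, folds to fs − 5.4 kHz = 1.4 kHz.
0.8 kHz ≤ fs/2 = 3.4 kHz, passes unchanged.
13.9 kHz and 20.1 kHz both map to 0.3 kHz.

0.3 kHz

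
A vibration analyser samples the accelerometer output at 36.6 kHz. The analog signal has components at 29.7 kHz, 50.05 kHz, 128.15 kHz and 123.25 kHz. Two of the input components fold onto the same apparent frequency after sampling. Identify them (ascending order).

fs/2 = 18.3 kHz.
29.7 kHz > fs/2 = 18.3 kHz, folds to fs − 29.7 kHz = 6.9 kHz.
50.05 kHz mod fs = 13.45 kHz.
13.45 kHz ≤ fs/2 = 18.3 kHz, appears at 13.45 kHz.
128.15 kHz mod fs = 18.35 kHz.
18.35 kHz > fs/2 = 18.3 kHz, folds to fs − 18.35 kHz = 18.25 kHz.
123.25 kHz mod fs = 13.45 kHz.
13.45 kHz ≤ fs/2 = 18.3 kHz, appears at 13.45 kHz.
50.05 kHz and 123.25 kHz both map to 13.45 kHz.

50.05 kHz, 123.25 kHz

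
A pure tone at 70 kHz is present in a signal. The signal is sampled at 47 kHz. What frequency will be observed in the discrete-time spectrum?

23 kHz

70 kHz mod fs = 23 kHz.
23 kHz ≤ fs/2 = 23.5 kHz, appears at 23 kHz.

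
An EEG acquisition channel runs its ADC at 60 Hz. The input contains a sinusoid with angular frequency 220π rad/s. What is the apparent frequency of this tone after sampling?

10 Hz

ω = 220π rad/s → f = ω/(2π) = 110 Hz.
110 Hz mod fs = 50 Hz.
50 Hz > fs/2 = 30 Hz, folds to fs − 50 Hz = 10 Hz.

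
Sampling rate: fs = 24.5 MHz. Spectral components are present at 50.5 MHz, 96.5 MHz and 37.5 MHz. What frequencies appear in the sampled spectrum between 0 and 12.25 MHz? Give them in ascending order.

1.5 MHz, 11.5 MHz

fs/2 = 12.25 MHz.
50.5 MHz mod fs = 1.5 MHz.
1.5 MHz ≤ fs/2 = 12.25 MHz, appears at 1.5 MHz.
96.5 MHz mod fs = 23 MHz.
23 MHz > fs/2 = 12.25 MHz, folds to fs − 23 MHz = 1.5 MHz.
37.5 MHz mod fs = 13 MHz.
13 MHz > fs/2 = 12.25 MHz, folds to fs − 13 MHz = 11.5 MHz.
Distinct values: {1.5 MHz, 11.5 MHz}.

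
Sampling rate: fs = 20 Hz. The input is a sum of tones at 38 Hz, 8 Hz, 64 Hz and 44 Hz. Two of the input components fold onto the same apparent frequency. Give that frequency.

4 Hz

fs/2 = 10 Hz.
38 Hz mod fs = 18 Hz.
18 Hz > fs/2 = 10 Hz, folds to fs − 18 Hz = 2 Hz.
8 Hz ≤ fs/2 = 10 Hz, passes unchanged.
64 Hz mod fs = 4 Hz.
4 Hz ≤ fs/2 = 10 Hz, appears at 4 Hz.
44 Hz mod fs = 4 Hz.
4 Hz ≤ fs/2 = 10 Hz, appears at 4 Hz.
44 Hz and 64 Hz both map to 4 Hz.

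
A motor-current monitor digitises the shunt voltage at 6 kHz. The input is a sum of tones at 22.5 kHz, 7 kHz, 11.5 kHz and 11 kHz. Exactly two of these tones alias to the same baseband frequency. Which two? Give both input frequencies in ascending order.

fs/2 = 3 kHz.
22.5 kHz mod fs = 4.5 kHz.
4.5 kHz > fs/2 = 3 kHz, folds to fs − 4.5 kHz = 1.5 kHz.
7 kHz mod fs = 1 kHz.
1 kHz ≤ fs/2 = 3 kHz, appears at 1 kHz.
11.5 kHz mod fs = 5.5 kHz.
5.5 kHz > fs/2 = 3 kHz, folds to fs − 5.5 kHz = 0.5 kHz.
11 kHz mod fs = 5 kHz.
5 kHz > fs/2 = 3 kHz, folds to fs − 5 kHz = 1 kHz.
7 kHz and 11 kHz both map to 1 kHz.

7 kHz, 11 kHz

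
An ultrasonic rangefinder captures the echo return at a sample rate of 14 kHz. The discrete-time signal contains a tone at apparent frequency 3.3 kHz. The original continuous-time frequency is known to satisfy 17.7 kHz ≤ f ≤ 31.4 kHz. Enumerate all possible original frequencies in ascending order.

24.7 kHz, 31.3 kHz

Frequencies that alias to 3.3 kHz are k·fs ± 3.3 kHz for integer k ≥ 0.
k=0: 3.3 kHz.
k=1: 10.7 kHz, 17.3 kHz.
k=2: 24.7 kHz, 31.3 kHz.
k=3: 38.7 kHz, 45.3 kHz.
Within [17.7 kHz, 31.4 kHz]: 24.7 kHz, 31.3 kHz.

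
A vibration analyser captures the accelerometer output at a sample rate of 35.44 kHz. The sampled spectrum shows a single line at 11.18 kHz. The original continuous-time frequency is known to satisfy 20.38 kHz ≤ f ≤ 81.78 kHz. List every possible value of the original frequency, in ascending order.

Frequencies that alias to 11.18 kHz are k·fs ± 11.18 kHz for integer k ≥ 0.
k=0: 11.18 kHz.
k=1: 24.26 kHz, 46.62 kHz.
k=2: 59.7 kHz, 82.06 kHz.
k=3: 95.14 kHz, 117.5 kHz.
Within [20.38 kHz, 81.78 kHz]: 24.26 kHz, 46.62 kHz, 59.7 kHz.

24.26 kHz, 46.62 kHz, 59.7 kHz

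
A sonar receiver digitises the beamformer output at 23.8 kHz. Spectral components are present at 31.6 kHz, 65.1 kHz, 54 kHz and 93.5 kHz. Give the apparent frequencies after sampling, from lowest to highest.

fs/2 = 11.9 kHz.
31.6 kHz mod fs = 7.8 kHz.
7.8 kHz ≤ fs/2 = 11.9 kHz, appears at 7.8 kHz.
65.1 kHz mod fs = 17.5 kHz.
17.5 kHz > fs/2 = 11.9 kHz, folds to fs − 17.5 kHz = 6.3 kHz.
54 kHz mod fs = 6.4 kHz.
6.4 kHz ≤ fs/2 = 11.9 kHz, appears at 6.4 kHz.
93.5 kHz mod fs = 22.1 kHz.
22.1 kHz > fs/2 = 11.9 kHz, folds to fs − 22.1 kHz = 1.7 kHz.
Distinct values: {1.7 kHz, 6.3 kHz, 6.4 kHz, 7.8 kHz}.

1.7 kHz, 6.3 kHz, 6.4 kHz, 7.8 kHz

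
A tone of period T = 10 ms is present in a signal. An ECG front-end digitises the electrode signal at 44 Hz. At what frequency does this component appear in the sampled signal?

T = 10 ms → f = 1/T = 100 Hz.
100 Hz mod fs = 12 Hz.
12 Hz ≤ fs/2 = 22 Hz, appears at 12 Hz.

12 Hz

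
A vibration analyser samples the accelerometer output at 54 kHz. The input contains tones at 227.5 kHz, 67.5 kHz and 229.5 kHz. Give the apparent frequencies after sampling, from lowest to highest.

11.5 kHz, 13.5 kHz

fs/2 = 27 kHz.
227.5 kHz mod fs = 11.5 kHz.
11.5 kHz ≤ fs/2 = 27 kHz, appears at 11.5 kHz.
67.5 kHz mod fs = 13.5 kHz.
13.5 kHz ≤ fs/2 = 27 kHz, appears at 13.5 kHz.
229.5 kHz mod fs = 13.5 kHz.
13.5 kHz ≤ fs/2 = 27 kHz, appears at 13.5 kHz.
Distinct values: {11.5 kHz, 13.5 kHz}.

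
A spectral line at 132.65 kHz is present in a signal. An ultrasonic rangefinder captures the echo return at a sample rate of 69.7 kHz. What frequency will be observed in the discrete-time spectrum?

6.75 kHz

132.65 kHz mod fs = 62.95 kHz.
62.95 kHz > fs/2 = 34.85 kHz, folds to fs − 62.95 kHz = 6.75 kHz.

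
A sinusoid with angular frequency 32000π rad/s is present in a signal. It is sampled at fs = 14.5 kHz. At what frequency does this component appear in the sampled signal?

1.5 kHz

ω = 32000π rad/s → f = ω/(2π) = 16000 Hz = 16 kHz.
16 kHz mod fs = 1.5 kHz.
1.5 kHz ≤ fs/2 = 7.25 kHz, appears at 1.5 kHz.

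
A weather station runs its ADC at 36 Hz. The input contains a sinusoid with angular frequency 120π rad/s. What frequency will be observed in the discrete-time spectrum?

12 Hz

ω = 120π rad/s → f = ω/(2π) = 60 Hz.
60 Hz mod fs = 24 Hz.
24 Hz > fs/2 = 18 Hz, folds to fs − 24 Hz = 12 Hz.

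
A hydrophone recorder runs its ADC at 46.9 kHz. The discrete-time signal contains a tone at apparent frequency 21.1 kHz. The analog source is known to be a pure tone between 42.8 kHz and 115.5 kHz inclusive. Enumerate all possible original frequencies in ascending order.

68 kHz, 72.7 kHz, 114.9 kHz

Frequencies that alias to 21.1 kHz are k·fs ± 21.1 kHz for integer k ≥ 0.
k=0: 21.1 kHz.
k=1: 25.8 kHz, 68 kHz.
k=2: 72.7 kHz, 114.9 kHz.
k=3: 119.6 kHz, 161.8 kHz.
Within [42.8 kHz, 115.5 kHz]: 68 kHz, 72.7 kHz, 114.9 kHz.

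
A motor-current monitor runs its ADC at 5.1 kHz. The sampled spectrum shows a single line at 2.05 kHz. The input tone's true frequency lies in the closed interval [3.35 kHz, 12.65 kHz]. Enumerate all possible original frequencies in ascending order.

7.15 kHz, 8.15 kHz, 12.25 kHz

Frequencies that alias to 2.05 kHz are k·fs ± 2.05 kHz for integer k ≥ 0.
k=0: 2.05 kHz.
k=1: 3.05 kHz, 7.15 kHz.
k=2: 8.15 kHz, 12.25 kHz.
k=3: 13.25 kHz, 17.35 kHz.
Within [3.35 kHz, 12.65 kHz]: 7.15 kHz, 8.15 kHz, 12.25 kHz.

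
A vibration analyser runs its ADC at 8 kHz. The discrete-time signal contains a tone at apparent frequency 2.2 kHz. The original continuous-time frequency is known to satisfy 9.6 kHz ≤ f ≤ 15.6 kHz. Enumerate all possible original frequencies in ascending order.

Frequencies that alias to 2.2 kHz are k·fs ± 2.2 kHz for integer k ≥ 0.
k=0: 2.2 kHz.
k=1: 5.8 kHz, 10.2 kHz.
k=2: 13.8 kHz, 18.2 kHz.
k=3: 21.8 kHz, 26.2 kHz.
Within [9.6 kHz, 15.6 kHz]: 10.2 kHz, 13.8 kHz.

10.2 kHz, 13.8 kHz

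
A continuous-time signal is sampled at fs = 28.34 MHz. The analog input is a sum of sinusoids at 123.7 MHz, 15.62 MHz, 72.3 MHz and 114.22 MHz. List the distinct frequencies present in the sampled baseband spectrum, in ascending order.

fs/2 = 14.17 MHz.
123.7 MHz mod fs = 10.34 MHz.
10.34 MHz ≤ fs/2 = 14.17 MHz, appears at 10.34 MHz.
15.62 MHz > fs/2 = 14.17 MHz, folds to fs − 15.62 MHz = 12.72 MHz.
72.3 MHz mod fs = 15.62 MHz.
15.62 MHz > fs/2 = 14.17 MHz, folds to fs − 15.62 MHz = 12.72 MHz.
114.22 MHz mod fs = 0.86 MHz.
0.86 MHz ≤ fs/2 = 14.17 MHz, appears at 0.86 MHz.
Distinct values: {0.86 MHz, 10.34 MHz, 12.72 MHz}.

0.86 MHz, 10.34 MHz, 12.72 MHz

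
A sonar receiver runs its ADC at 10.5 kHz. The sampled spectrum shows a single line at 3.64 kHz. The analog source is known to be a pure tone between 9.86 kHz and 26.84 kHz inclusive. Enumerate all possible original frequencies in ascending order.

Frequencies that alias to 3.64 kHz are k·fs ± 3.64 kHz for integer k ≥ 0.
k=0: 3.64 kHz.
k=1: 6.86 kHz, 14.14 kHz.
k=2: 17.36 kHz, 24.64 kHz.
k=3: 27.86 kHz, 35.14 kHz.
Within [9.86 kHz, 26.84 kHz]: 14.14 kHz, 17.36 kHz, 24.64 kHz.

14.14 kHz, 17.36 kHz, 24.64 kHz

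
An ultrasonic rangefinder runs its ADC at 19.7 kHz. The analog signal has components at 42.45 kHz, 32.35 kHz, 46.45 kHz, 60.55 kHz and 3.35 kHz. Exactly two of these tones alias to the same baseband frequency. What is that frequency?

7.05 kHz

fs/2 = 9.85 kHz.
42.45 kHz mod fs = 3.05 kHz.
3.05 kHz ≤ fs/2 = 9.85 kHz, appears at 3.05 kHz.
32.35 kHz mod fs = 12.65 kHz.
12.65 kHz > fs/2 = 9.85 kHz, folds to fs − 12.65 kHz = 7.05 kHz.
46.45 kHz mod fs = 7.05 kHz.
7.05 kHz ≤ fs/2 = 9.85 kHz, appears at 7.05 kHz.
60.55 kHz mod fs = 1.45 kHz.
1.45 kHz ≤ fs/2 = 9.85 kHz, appears at 1.45 kHz.
3.35 kHz ≤ fs/2 = 9.85 kHz, passes unchanged.
32.35 kHz and 46.45 kHz both map to 7.05 kHz.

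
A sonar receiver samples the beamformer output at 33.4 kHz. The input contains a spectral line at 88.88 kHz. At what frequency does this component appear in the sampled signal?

88.88 kHz mod fs = 22.08 kHz.
22.08 kHz > fs/2 = 16.7 kHz, folds to fs − 22.08 kHz = 11.32 kHz.

11.32 kHz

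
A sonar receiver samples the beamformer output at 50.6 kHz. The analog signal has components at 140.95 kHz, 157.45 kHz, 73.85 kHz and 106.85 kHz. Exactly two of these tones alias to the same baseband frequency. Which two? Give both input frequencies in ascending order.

106.85 kHz, 157.45 kHz

fs/2 = 25.3 kHz.
140.95 kHz mod fs = 39.75 kHz.
39.75 kHz > fs/2 = 25.3 kHz, folds to fs − 39.75 kHz = 10.85 kHz.
157.45 kHz mod fs = 5.65 kHz.
5.65 kHz ≤ fs/2 = 25.3 kHz, appears at 5.65 kHz.
73.85 kHz mod fs = 23.25 kHz.
23.25 kHz ≤ fs/2 = 25.3 kHz, appears at 23.25 kHz.
106.85 kHz mod fs = 5.65 kHz.
5.65 kHz ≤ fs/2 = 25.3 kHz, appears at 5.65 kHz.
106.85 kHz and 157.45 kHz both map to 5.65 kHz.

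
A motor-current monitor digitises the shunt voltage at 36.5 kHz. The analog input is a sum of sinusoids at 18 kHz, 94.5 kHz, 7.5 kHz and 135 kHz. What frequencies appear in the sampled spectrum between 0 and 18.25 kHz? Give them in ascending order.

fs/2 = 18.25 kHz.
18 kHz ≤ fs/2 = 18.25 kHz, passes unchanged.
94.5 kHz mod fs = 21.5 kHz.
21.5 kHz > fs/2 = 18.25 kHz, folds to fs − 21.5 kHz = 15 kHz.
7.5 kHz ≤ fs/2 = 18.25 kHz, passes unchanged.
135 kHz mod fs = 25.5 kHz.
25.5 kHz > fs/2 = 18.25 kHz, folds to fs − 25.5 kHz = 11 kHz.
Distinct values: {7.5 kHz, 11 kHz, 15 kHz, 18 kHz}.

7.5 kHz, 11 kHz, 15 kHz, 18 kHz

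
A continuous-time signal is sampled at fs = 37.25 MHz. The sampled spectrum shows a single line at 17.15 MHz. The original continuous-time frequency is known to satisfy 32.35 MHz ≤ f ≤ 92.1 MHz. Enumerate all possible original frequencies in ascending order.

Frequencies that alias to 17.15 MHz are k·fs ± 17.15 MHz for integer k ≥ 0.
k=0: 17.15 MHz.
k=1: 20.1 MHz, 54.4 MHz.
k=2: 57.35 MHz, 91.65 MHz.
k=3: 94.6 MHz, 128.9 MHz.
Within [32.35 MHz, 92.1 MHz]: 54.4 MHz, 57.35 MHz, 91.65 MHz.

54.4 MHz, 57.35 MHz, 91.65 MHz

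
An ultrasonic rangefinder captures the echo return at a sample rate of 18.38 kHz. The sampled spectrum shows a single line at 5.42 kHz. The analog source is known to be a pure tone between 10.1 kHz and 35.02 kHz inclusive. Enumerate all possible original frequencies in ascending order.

12.96 kHz, 23.8 kHz, 31.34 kHz

Frequencies that alias to 5.42 kHz are k·fs ± 5.42 kHz for integer k ≥ 0.
k=0: 5.42 kHz.
k=1: 12.96 kHz, 23.8 kHz.
k=2: 31.34 kHz, 42.18 kHz.
k=3: 49.72 kHz, 60.56 kHz.
Within [10.1 kHz, 35.02 kHz]: 12.96 kHz, 23.8 kHz, 31.34 kHz.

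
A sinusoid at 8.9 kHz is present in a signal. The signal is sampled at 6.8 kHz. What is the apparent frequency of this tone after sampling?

8.9 kHz mod fs = 2.1 kHz.
2.1 kHz ≤ fs/2 = 3.4 kHz, appears at 2.1 kHz.

2.1 kHz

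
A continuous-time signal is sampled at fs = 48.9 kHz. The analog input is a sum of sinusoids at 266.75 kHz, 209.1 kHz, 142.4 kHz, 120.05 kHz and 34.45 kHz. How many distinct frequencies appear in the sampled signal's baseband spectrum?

fs/2 = 24.45 kHz.
266.75 kHz mod fs = 22.25 kHz.
22.25 kHz ≤ fs/2 = 24.45 kHz, appears at 22.25 kHz.
209.1 kHz mod fs = 13.5 kHz.
13.5 kHz ≤ fs/2 = 24.45 kHz, appears at 13.5 kHz.
142.4 kHz mod fs = 44.6 kHz.
44.6 kHz > fs/2 = 24.45 kHz, folds to fs − 44.6 kHz = 4.3 kHz.
120.05 kHz mod fs = 22.25 kHz.
22.25 kHz ≤ fs/2 = 24.45 kHz, appears at 22.25 kHz.
34.45 kHz > fs/2 = 24.45 kHz, folds to fs − 34.45 kHz = 14.45 kHz.
Distinct values: {4.3 kHz, 13.5 kHz, 14.45 kHz, 22.25 kHz} → 4.

4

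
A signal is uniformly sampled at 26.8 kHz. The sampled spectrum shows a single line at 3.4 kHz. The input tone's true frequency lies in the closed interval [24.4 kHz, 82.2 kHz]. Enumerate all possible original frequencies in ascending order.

Frequencies that alias to 3.4 kHz are k·fs ± 3.4 kHz for integer k ≥ 0.
k=0: 3.4 kHz.
k=1: 23.4 kHz, 30.2 kHz.
k=2: 50.2 kHz, 57 kHz.
k=3: 77 kHz, 83.8 kHz.
k=4: 103.8 kHz, 110.6 kHz.
Within [24.4 kHz, 82.2 kHz]: 30.2 kHz, 50.2 kHz, 57 kHz, 77 kHz.

30.2 kHz, 50.2 kHz, 57 kHz, 77 kHz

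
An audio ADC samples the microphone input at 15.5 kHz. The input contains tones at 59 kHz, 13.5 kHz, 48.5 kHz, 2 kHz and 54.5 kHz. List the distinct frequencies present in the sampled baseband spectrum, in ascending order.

2 kHz, 3 kHz, 7.5 kHz

fs/2 = 7.75 kHz.
59 kHz mod fs = 12.5 kHz.
12.5 kHz > fs/2 = 7.75 kHz, folds to fs − 12.5 kHz = 3 kHz.
13.5 kHz > fs/2 = 7.75 kHz, folds to fs − 13.5 kHz = 2 kHz.
48.5 kHz mod fs = 2 kHz.
2 kHz ≤ fs/2 = 7.75 kHz, appears at 2 kHz.
2 kHz ≤ fs/2 = 7.75 kHz, passes unchanged.
54.5 kHz mod fs = 8 kHz.
8 kHz > fs/2 = 7.75 kHz, folds to fs − 8 kHz = 7.5 kHz.
Distinct values: {2 kHz, 3 kHz, 7.5 kHz}.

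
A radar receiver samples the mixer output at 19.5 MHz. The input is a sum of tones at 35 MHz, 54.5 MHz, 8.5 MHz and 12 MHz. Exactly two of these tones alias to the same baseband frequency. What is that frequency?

fs/2 = 9.75 MHz.
35 MHz mod fs = 15.5 MHz.
15.5 MHz > fs/2 = 9.75 MHz, folds to fs − 15.5 MHz = 4 MHz.
54.5 MHz mod fs = 15.5 MHz.
15.5 MHz > fs/2 = 9.75 MHz, folds to fs − 15.5 MHz = 4 MHz.
8.5 MHz ≤ fs/2 = 9.75 MHz, passes unchanged.
12 MHz > fs/2 = 9.75 MHz, folds to fs − 12 MHz = 7.5 MHz.
35 MHz and 54.5 MHz both map to 4 MHz.

4 MHz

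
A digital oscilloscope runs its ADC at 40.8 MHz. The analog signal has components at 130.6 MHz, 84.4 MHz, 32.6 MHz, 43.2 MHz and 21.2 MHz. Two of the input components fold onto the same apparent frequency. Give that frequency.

fs/2 = 20.4 MHz.
130.6 MHz mod fs = 8.2 MHz.
8.2 MHz ≤ fs/2 = 20.4 MHz, appears at 8.2 MHz.
84.4 MHz mod fs = 2.8 MHz.
2.8 MHz ≤ fs/2 = 20.4 MHz, appears at 2.8 MHz.
32.6 MHz > fs/2 = 20.4 MHz, folds to fs − 32.6 MHz = 8.2 MHz.
43.2 MHz mod fs = 2.4 MHz.
2.4 MHz ≤ fs/2 = 20.4 MHz, appears at 2.4 MHz.
21.2 MHz > fs/2 = 20.4 MHz, folds to fs − 21.2 MHz = 19.6 MHz.
32.6 MHz and 130.6 MHz both map to 8.2 MHz.

8.2 MHz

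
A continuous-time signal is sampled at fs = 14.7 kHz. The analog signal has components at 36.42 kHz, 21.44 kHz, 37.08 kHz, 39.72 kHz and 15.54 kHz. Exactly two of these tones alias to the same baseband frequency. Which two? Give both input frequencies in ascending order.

fs/2 = 7.35 kHz.
36.42 kHz mod fs = 7.02 kHz.
7.02 kHz ≤ fs/2 = 7.35 kHz, appears at 7.02 kHz.
21.44 kHz mod fs = 6.74 kHz.
6.74 kHz ≤ fs/2 = 7.35 kHz, appears at 6.74 kHz.
37.08 kHz mod fs = 7.68 kHz.
7.68 kHz > fs/2 = 7.35 kHz, folds to fs − 7.68 kHz = 7.02 kHz.
39.72 kHz mod fs = 10.32 kHz.
10.32 kHz > fs/2 = 7.35 kHz, folds to fs − 10.32 kHz = 4.38 kHz.
15.54 kHz mod fs = 0.84 kHz.
0.84 kHz ≤ fs/2 = 7.35 kHz, appears at 0.84 kHz.
36.42 kHz and 37.08 kHz both map to 7.02 kHz.

36.42 kHz, 37.08 kHz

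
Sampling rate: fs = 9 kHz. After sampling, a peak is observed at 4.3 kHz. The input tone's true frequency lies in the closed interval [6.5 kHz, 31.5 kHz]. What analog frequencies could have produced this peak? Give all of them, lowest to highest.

Frequencies that alias to 4.3 kHz are k·fs ± 4.3 kHz for integer k ≥ 0.
k=0: 4.3 kHz.
k=1: 4.7 kHz, 13.3 kHz.
k=2: 13.7 kHz, 22.3 kHz.
k=3: 22.7 kHz, 31.3 kHz.
k=4: 31.7 kHz, 40.3 kHz.
Within [6.5 kHz, 31.5 kHz]: 13.3 kHz, 13.7 kHz, 22.3 kHz, 22.7 kHz, 31.3 kHz.

13.3 kHz, 13.7 kHz, 22.3 kHz, 22.7 kHz, 31.3 kHz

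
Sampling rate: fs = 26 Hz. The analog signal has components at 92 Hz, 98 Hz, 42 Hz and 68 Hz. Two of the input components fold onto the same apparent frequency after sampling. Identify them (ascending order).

42 Hz, 68 Hz

fs/2 = 13 Hz.
92 Hz mod fs = 14 Hz.
14 Hz > fs/2 = 13 Hz, folds to fs − 14 Hz = 12 Hz.
98 Hz mod fs = 20 Hz.
20 Hz > fs/2 = 13 Hz, folds to fs − 20 Hz = 6 Hz.
42 Hz mod fs = 16 Hz.
16 Hz > fs/2 = 13 Hz, folds to fs − 16 Hz = 10 Hz.
68 Hz mod fs = 16 Hz.
16 Hz > fs/2 = 13 Hz, folds to fs − 16 Hz = 10 Hz.
42 Hz and 68 Hz both map to 10 Hz.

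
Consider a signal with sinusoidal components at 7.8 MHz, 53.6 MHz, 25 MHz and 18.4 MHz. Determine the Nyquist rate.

107.2 MHz

Highest-frequency component: 53.6 MHz.
Nyquist rate = 2 × 53.6 MHz = 107.2 MHz.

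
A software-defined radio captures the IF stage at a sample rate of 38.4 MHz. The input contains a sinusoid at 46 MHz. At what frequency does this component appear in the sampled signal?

7.6 MHz

46 MHz mod fs = 7.6 MHz.
7.6 MHz ≤ fs/2 = 19.2 MHz, appears at 7.6 MHz.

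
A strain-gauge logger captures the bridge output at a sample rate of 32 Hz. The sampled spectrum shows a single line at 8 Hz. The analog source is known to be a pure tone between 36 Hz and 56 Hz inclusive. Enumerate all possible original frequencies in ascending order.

Frequencies that alias to 8 Hz are k·fs ± 8 Hz for integer k ≥ 0.
k=0: 8 Hz.
k=1: 24 Hz, 40 Hz.
k=2: 56 Hz, 72 Hz.
k=3: 88 Hz, 104 Hz.
Within [36 Hz, 56 Hz]: 40 Hz, 56 Hz.

40 Hz, 56 Hz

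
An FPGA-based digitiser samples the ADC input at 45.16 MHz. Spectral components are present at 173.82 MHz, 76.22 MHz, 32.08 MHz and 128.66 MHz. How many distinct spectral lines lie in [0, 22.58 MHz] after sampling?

3

fs/2 = 22.58 MHz.
173.82 MHz mod fs = 38.34 MHz.
38.34 MHz > fs/2 = 22.58 MHz, folds to fs − 38.34 MHz = 6.82 MHz.
76.22 MHz mod fs = 31.06 MHz.
31.06 MHz > fs/2 = 22.58 MHz, folds to fs − 31.06 MHz = 14.1 MHz.
32.08 MHz > fs/2 = 22.58 MHz, folds to fs − 32.08 MHz = 13.08 MHz.
128.66 MHz mod fs = 38.34 MHz.
38.34 MHz > fs/2 = 22.58 MHz, folds to fs − 38.34 MHz = 6.82 MHz.
Distinct values: {6.82 MHz, 13.08 MHz, 14.1 MHz} → 3.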